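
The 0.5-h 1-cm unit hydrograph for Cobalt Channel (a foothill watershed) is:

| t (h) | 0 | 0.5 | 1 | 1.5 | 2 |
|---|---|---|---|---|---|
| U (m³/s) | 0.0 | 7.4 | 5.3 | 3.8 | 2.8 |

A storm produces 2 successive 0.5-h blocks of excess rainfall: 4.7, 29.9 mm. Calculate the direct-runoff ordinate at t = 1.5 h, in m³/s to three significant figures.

By discrete convolution, Q_j = Σ (P_i / 10 mm) · U_{j−i}.
At t = 1.5 h (j=3): Q = (4.7/10)·3.8 + (29.9/10)·5.3 = 17.6 m³/s.

Q ≈ 17.6 m³/s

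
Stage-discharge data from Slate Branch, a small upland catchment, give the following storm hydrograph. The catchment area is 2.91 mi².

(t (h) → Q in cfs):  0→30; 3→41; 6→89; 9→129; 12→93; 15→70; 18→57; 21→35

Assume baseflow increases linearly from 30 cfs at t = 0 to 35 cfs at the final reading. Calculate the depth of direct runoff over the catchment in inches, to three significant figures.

Direct runoff: 0.00, 10.29, 57.57, 96.86, 60.14, 36.43, 22.71, 0.00 cfs; ΣQ_DR = 284.0 cfs.
V = ΣQ_DR · Δt = 284.0 × 10800 s = 3.067 × 10^6 ft³.
Over A = 2.91 mi², depth = V / A = 0.454 in.

d ≈ 0.454 in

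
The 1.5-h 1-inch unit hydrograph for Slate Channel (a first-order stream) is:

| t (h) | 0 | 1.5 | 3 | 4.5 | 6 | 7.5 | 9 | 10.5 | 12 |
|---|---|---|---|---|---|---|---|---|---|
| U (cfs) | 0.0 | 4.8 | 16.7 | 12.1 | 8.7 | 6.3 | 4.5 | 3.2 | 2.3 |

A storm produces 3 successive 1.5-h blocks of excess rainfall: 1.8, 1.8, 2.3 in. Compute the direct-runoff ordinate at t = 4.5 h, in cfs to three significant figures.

Q ≈ 62.9 cfs

By discrete convolution, Q_j = Σ (P_i / 1 in) · U_{j−i}.
At t = 4.5 h (j=3): Q = (1.8/1)·12.1 + (1.8/1)·16.7 + (2.3/1)·4.8 = 62.9 cfs.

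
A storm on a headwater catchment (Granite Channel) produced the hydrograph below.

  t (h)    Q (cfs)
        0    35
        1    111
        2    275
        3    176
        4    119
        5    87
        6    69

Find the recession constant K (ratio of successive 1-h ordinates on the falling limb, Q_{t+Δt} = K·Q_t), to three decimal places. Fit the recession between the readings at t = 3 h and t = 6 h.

Using the recession-limb readings at t = 3 h and t = 6 h: Q falls from 176 to 69 cfs over 3 intervals.
K = (Q₂/Q₁)^(1/3) = (69/176)^(1/3) = 0.732.

K ≈ 0.732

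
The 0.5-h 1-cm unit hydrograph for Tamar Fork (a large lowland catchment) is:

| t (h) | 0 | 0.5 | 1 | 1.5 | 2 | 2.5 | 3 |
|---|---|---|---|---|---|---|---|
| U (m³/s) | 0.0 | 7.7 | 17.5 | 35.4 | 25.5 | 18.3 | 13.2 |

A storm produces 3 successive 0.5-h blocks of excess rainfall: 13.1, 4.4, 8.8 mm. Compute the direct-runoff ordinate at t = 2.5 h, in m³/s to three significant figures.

By discrete convolution, Q_j = Σ (P_i / 10 mm) · U_{j−i}.
At t = 2.5 h (j=5): Q = (13.1/10)·18.3 + (4.4/10)·25.5 + (8.8/10)·35.4 = 66.3 m³/s.

Q ≈ 66.3 m³/s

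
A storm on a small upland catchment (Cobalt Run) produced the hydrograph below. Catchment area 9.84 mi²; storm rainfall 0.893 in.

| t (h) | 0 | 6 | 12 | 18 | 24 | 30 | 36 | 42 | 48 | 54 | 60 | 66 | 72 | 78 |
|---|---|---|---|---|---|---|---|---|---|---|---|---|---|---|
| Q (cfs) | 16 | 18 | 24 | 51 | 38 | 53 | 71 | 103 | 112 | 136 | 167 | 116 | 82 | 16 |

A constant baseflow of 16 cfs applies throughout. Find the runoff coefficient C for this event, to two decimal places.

ΣQ_DR = 779.0 cfs; V = ΣQ_DR·Δt = 1.683 × 10^7 ft³.
Runoff depth d = V / A = 0.7361 in.
C = d / P = 0.7361 / 0.893 = 0.82.

C ≈ 0.82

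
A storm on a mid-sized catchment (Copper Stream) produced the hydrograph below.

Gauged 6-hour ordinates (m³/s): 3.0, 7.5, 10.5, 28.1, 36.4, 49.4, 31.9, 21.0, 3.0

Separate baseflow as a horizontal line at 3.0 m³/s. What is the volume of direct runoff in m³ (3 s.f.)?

V ≈ 3.54 × 10^6 m³

Direct-runoff ordinates (Q − Q_b): 0.0, 4.5, 7.5, 25.1, 33.4, 46.4, 28.9, 18.0, 0.0 m³/s.
ΣQ_DR = 163.8 m³/s.
With Δt = 6 h = 21600 s, V = ΣQ_DR · Δt = 163.8 × 21600 = 3.54 × 10^6 m³.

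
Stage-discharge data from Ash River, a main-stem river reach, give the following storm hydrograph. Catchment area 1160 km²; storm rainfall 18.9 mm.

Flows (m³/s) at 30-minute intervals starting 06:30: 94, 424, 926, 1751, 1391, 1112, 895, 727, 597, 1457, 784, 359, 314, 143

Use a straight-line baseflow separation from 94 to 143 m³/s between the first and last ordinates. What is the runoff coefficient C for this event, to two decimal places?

C ≈ 0.76

ΣQ_DR = 9315 m³/s; V = ΣQ_DR·Δt = 1.677 × 10^7 m³.
Runoff depth d = V / A = 14.45 mm.
C = d / P = 14.45 / 18.9 = 0.76.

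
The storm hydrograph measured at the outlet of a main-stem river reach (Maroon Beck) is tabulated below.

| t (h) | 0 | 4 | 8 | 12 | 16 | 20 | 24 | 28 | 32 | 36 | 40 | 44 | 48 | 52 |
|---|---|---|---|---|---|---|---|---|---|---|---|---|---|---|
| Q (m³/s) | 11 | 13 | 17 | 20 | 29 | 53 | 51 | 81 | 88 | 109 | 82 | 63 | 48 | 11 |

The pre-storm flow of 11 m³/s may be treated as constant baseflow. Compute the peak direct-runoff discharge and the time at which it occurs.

Q_p = 98.0 m³/s at t = 36 h

Subtracting baseflow gives direct-runoff ordinates: 0.0, 2.0, 6.0, 9.0, 18.0, 42.0, 40.0, 70.0, 77.0, 98.0, 71.0, 52.0, 37.0, 0.0 m³/s.
The maximum is 98.0 m³/s, occurring at the reading for t = 36 h.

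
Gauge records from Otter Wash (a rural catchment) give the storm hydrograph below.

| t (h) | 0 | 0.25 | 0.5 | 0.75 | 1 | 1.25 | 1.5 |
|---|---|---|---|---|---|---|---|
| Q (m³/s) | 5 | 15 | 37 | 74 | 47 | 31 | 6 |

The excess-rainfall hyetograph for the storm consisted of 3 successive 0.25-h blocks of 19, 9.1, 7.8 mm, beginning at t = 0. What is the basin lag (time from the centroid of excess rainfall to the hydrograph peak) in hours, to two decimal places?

t_L ≈ 0.45 h

Centroid of excess rainfall: t_c = Σ P_i·t̄_i / ΣP_i = 0.2970 h (block centres at 0.125, 0.375, 0.625 h).
Hydrograph peak occurs at t = 0.75 h, so basin lag t_L = 0.75 − 0.2970 = 0.45 h.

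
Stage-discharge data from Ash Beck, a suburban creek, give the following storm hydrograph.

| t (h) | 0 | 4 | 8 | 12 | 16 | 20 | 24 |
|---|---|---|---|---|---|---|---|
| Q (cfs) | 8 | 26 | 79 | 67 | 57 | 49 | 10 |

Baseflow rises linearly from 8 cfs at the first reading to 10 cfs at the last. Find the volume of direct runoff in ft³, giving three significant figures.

V ≈ 3.36 × 10^6 ft³

Direct-runoff ordinates (Q − Q_b): 0.00, 17.67, 70.33, 58.00, 47.67, 39.33, 0.00 cfs.
ΣQ_DR = 233.0 cfs.
With Δt = 4 h = 14400 s, V = ΣQ_DR · Δt = 233.0 × 14400 = 3.36 × 10^6 ft³.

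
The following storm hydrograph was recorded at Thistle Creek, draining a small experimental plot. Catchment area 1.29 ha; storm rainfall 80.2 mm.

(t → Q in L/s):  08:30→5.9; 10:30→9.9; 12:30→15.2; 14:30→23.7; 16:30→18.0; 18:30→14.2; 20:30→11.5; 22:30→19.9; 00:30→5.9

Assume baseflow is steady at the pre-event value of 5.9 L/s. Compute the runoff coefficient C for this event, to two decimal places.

ΣQ_DR = 71.10 L/s; V = ΣQ_DR·Δt = 5.119 × 10^5 L.
Runoff depth d = V / A = 39.68 mm.
C = d / P = 39.68 / 80.2 = 0.49.

C ≈ 0.49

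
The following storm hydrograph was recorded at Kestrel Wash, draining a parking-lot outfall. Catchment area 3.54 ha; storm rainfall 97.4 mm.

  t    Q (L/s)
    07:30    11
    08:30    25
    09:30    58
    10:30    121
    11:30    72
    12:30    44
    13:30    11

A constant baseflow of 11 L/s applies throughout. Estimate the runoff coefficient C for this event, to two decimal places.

C ≈ 0.28

ΣQ_DR = 265.0 L/s; V = ΣQ_DR·Δt = 9.540 × 10^5 L.
Runoff depth d = V / A = 26.95 mm.
C = d / P = 26.95 / 97.4 = 0.28.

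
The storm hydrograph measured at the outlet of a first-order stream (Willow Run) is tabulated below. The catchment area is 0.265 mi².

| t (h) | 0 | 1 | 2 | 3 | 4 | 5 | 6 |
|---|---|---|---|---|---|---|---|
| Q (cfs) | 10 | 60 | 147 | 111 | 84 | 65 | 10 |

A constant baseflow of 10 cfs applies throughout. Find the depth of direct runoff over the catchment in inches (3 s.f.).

d ≈ 2.44 in

Direct runoff: 0.0, 50.0, 137.0, 101.0, 74.0, 55.0, 0.0 cfs; ΣQ_DR = 417.0 cfs.
V = ΣQ_DR · Δt = 417.0 × 3600 s = 1.501 × 10^6 ft³.
Over A = 0.265 mi², depth = V / A = 2.44 in.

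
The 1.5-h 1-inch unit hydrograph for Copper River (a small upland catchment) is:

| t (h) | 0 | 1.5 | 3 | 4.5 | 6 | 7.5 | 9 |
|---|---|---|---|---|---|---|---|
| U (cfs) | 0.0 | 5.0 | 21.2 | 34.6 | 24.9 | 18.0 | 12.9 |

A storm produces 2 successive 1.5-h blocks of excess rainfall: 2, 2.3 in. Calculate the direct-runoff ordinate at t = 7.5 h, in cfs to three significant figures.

Q ≈ 93.3 cfs

By discrete convolution, Q_j = Σ (P_i / 1 in) · U_{j−i}.
At t = 7.5 h (j=5): Q = (2/1)·18.0 + (2.3/1)·24.9 = 93.3 cfs.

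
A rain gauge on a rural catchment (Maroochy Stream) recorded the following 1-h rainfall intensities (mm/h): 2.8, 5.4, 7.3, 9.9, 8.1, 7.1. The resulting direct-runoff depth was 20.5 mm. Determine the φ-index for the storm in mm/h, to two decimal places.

φ ≈ 3.46 mm/h

Only the 5 blocks with intensity above φ contribute runoff: 5.4, 7.3, 9.9, 8.1, 7.1 mm/h.
Σ(I−φ)·Δt = d  ⇒  (5.4+7.3+9.9+8.1+7.1 − 5φ)·1 = 20.5
φ = (37.80 − 20.5/1) / 5 = 3.46 mm/h.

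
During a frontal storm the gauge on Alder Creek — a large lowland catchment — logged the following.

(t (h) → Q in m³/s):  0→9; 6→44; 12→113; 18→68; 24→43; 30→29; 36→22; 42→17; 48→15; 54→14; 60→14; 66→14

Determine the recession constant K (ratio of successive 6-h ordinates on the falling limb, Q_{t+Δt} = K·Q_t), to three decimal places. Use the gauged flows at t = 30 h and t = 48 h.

Using the recession-limb readings at t = 30 h and t = 48 h: Q falls from 29 to 15 m³/s over 3 intervals.
K = (Q₂/Q₁)^(1/3) = (15/29)^(1/3) = 0.803.

K ≈ 0.803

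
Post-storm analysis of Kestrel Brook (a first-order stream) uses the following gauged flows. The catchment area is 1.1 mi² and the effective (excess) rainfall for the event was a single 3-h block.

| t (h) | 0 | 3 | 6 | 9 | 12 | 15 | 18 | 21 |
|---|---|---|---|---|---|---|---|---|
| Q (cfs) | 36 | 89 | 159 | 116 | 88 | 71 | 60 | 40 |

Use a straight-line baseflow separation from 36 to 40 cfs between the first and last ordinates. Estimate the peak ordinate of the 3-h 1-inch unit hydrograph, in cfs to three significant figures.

U_p ≈ 81.2 cfs

Direct runoff: 0.00, 52.43, 121.86, 78.29, 49.71, 32.14, 20.57, 0.00 cfs; ΣQ_DR = 355.0 cfs, peak = 121.86 cfs.
Runoff depth d = ΣQ_DR·Δt / A = 355.0 × 10800 / (1.1 mi²) = 1.500 in.
The 1-inch UH is the DRH scaled by (1 in)/d, so U_p = 121.86 × 1/1.500 = 81.2 cfs.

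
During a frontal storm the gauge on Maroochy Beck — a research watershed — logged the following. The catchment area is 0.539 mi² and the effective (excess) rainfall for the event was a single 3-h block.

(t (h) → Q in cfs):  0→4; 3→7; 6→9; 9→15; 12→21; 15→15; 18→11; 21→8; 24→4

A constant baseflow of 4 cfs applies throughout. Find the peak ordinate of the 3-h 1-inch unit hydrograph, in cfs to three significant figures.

Direct runoff: 0.0, 3.0, 5.0, 11.0, 17.0, 11.0, 7.0, 4.0, 0.0 cfs; ΣQ_DR = 58.00 cfs, peak = 17.0 cfs.
Runoff depth d = ΣQ_DR·Δt / A = 58.00 × 10800 / (0.539 mi²) = 0.5002 in.
The 1-inch UH is the DRH scaled by (1 in)/d, so U_p = 17.0 × 1/0.5002 = 34.0 cfs.

U_p ≈ 34.0 cfs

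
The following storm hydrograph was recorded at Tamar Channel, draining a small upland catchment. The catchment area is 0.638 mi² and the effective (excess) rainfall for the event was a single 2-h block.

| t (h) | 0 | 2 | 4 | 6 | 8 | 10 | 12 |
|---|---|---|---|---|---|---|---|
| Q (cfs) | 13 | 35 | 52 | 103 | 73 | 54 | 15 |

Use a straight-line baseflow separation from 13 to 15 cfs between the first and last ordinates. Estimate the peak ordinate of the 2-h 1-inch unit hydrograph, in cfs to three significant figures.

Direct runoff: 0.00, 21.67, 38.33, 89.00, 58.67, 39.33, 0.00 cfs; ΣQ_DR = 247.0 cfs, peak = 89.00 cfs.
Runoff depth d = ΣQ_DR·Δt / A = 247.0 × 7200 / (0.638 mi²) = 1.200 in.
The 1-inch UH is the DRH scaled by (1 in)/d, so U_p = 89.00 × 1/1.200 = 74.2 cfs.

U_p ≈ 74.2 cfs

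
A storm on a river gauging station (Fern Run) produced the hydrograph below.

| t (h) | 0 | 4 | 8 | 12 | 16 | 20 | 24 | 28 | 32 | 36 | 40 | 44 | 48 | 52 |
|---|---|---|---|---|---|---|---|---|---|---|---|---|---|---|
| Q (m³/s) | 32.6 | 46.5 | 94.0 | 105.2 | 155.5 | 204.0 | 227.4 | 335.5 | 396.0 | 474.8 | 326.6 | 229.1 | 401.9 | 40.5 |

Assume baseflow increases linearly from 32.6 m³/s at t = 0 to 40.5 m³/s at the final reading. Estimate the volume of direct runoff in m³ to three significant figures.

V ≈ 3.68 × 10^7 m³

Direct-runoff ordinates (Q − Q_b): 0.00, 13.29, 60.18, 70.78, 120.47, 168.36, 191.15, 298.65, 358.54, 436.73, 287.92, 189.82, 362.01, 0.00 m³/s.
ΣQ_DR = 2558 m³/s.
With Δt = 4 h = 14400 s, V = ΣQ_DR · Δt = 2558 × 14400 = 3.68 × 10^7 m³.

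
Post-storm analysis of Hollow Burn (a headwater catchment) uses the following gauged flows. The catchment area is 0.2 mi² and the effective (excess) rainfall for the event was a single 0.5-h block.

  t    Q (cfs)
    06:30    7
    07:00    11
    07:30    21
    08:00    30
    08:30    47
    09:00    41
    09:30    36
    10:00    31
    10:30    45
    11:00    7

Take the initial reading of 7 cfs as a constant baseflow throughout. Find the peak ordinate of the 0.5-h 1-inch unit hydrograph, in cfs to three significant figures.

Direct runoff: 0.0, 4.0, 14.0, 23.0, 40.0, 34.0, 29.0, 24.0, 38.0, 0.0 cfs; ΣQ_DR = 206.0 cfs, peak = 40.0 cfs.
Runoff depth d = ΣQ_DR·Δt / A = 206.0 × 1800 / (0.2 mi²) = 0.7980 in.
The 1-inch UH is the DRH scaled by (1 in)/d, so U_p = 40.0 × 1/0.7980 = 50.1 cfs.

U_p ≈ 50.1 cfs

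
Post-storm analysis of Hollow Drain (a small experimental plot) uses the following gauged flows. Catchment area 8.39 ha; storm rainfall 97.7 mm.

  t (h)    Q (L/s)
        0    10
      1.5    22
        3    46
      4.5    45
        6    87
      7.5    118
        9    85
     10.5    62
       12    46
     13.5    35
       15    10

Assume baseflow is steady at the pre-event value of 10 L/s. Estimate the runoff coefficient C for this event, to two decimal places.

C ≈ 0.30

ΣQ_DR = 456.0 L/s; V = ΣQ_DR·Δt = 2.462 × 10^6 L.
Runoff depth d = V / A = 29.35 mm.
C = d / P = 29.35 / 97.7 = 0.30.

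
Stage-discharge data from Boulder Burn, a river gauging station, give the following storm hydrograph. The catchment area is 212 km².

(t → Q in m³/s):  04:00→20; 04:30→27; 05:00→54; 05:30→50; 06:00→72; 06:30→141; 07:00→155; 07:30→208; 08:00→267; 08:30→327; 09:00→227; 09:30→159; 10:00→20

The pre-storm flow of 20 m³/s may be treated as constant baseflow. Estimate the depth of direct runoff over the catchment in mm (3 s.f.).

Direct runoff: 0.0, 7.0, 34.0, 30.0, 52.0, 121.0, 135.0, 188.0, 247.0, 307.0, 207.0, 139.0, 0.0 m³/s; ΣQ_DR = 1467 m³/s.
V = ΣQ_DR · Δt = 1467 × 1800 s = 2.641 × 10^6 m³.
Over A = 212 km², depth = V / A = 12.5 mm.

d ≈ 12.5 mm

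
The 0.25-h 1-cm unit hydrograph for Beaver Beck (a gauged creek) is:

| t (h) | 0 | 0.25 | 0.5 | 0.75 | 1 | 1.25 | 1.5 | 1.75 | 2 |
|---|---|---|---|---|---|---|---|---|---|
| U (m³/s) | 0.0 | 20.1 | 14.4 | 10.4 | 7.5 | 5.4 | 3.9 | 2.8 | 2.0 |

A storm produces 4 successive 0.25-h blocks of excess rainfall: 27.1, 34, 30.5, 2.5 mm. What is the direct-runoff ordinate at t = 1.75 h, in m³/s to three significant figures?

Q ≈ 39.2 m³/s

By discrete convolution, Q_j = Σ (P_i / 10 mm) · U_{j−i}.
At t = 1.75 h (j=7): Q = (27.1/10)·2.8 + (34/10)·3.9 + (30.5/10)·5.4 + (2.5/10)·7.5 = 39.2 m³/s.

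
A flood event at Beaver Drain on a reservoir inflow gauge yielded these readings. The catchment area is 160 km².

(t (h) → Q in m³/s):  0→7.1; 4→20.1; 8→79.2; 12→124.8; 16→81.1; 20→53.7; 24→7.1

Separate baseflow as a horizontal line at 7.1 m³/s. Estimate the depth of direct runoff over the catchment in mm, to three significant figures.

d ≈ 29.1 mm

Direct runoff: 0.0, 13.0, 72.1, 117.7, 74.0, 46.6, 0.0 m³/s; ΣQ_DR = 323.4 m³/s.
V = ΣQ_DR · Δt = 323.4 × 14400 s = 4.657 × 10^6 m³.
Over A = 160 km², depth = V / A = 29.1 mm.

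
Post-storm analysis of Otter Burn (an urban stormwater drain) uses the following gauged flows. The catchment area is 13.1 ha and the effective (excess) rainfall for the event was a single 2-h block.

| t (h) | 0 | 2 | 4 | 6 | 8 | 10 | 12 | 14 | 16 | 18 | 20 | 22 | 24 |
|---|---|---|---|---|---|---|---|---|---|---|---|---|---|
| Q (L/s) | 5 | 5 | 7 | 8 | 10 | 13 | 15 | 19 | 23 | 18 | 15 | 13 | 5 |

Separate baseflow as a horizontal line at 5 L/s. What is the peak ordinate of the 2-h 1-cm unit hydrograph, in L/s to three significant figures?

U_p ≈ 36.0 L/s

Direct runoff: 0.0, 0.0, 2.0, 3.0, 5.0, 8.0, 10.0, 14.0, 18.0, 13.0, 10.0, 8.0, 0.0 L/s; ΣQ_DR = 91.00 L/s, peak = 18.0 L/s.
Runoff depth d = ΣQ_DR·Δt / A = 91.00 × 7200 / (13.1 ha) = 5.002 mm.
The 1-cm UH is the DRH scaled by (10 mm)/d, so U_p = 18.0 × 10/5.002 = 36.0 L/s.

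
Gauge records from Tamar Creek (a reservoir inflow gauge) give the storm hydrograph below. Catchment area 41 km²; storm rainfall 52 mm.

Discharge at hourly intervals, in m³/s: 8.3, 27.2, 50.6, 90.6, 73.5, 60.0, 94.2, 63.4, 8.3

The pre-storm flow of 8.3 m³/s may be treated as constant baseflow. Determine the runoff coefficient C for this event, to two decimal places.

ΣQ_DR = 401.4 m³/s; V = ΣQ_DR·Δt = 1.445 × 10^6 m³.
Runoff depth d = V / A = 35.24 mm.
C = d / P = 35.24 / 52 = 0.68.

C ≈ 0.68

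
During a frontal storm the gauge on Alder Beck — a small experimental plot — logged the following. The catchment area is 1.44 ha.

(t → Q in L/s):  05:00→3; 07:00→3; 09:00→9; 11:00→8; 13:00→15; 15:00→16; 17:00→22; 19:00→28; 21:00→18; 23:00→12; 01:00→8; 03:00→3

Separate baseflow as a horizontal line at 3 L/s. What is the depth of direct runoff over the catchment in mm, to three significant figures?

Direct runoff: 0.0, 0.0, 6.0, 5.0, 12.0, 13.0, 19.0, 25.0, 15.0, 9.0, 5.0, 0.0 L/s; ΣQ_DR = 109.0 L/s.
V = ΣQ_DR · Δt = 109.0 × 7200 s = 7.848 × 10^5 L.
Over A = 1.44 ha, depth = V / A = 54.5 mm.

d ≈ 54.5 mm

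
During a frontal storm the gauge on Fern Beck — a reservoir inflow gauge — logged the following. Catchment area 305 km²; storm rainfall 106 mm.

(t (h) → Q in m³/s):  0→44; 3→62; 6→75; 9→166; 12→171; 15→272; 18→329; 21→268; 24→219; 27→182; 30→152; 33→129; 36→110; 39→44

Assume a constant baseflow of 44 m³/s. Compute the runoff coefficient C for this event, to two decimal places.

C ≈ 0.54

ΣQ_DR = 1607 m³/s; V = ΣQ_DR·Δt = 1.736 × 10^7 m³.
Runoff depth d = V / A = 56.90 mm.
C = d / P = 56.90 / 106 = 0.54.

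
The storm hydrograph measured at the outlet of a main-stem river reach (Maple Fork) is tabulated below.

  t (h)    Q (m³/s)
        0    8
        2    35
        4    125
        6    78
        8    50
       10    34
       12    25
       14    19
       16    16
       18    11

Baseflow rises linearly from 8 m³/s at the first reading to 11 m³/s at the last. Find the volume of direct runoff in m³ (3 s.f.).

Direct-runoff ordinates (Q − Q_b): 0.00, 26.67, 116.33, 69.00, 40.67, 24.33, 15.00, 8.67, 5.33, 0.00 m³/s.
ΣQ_DR = 306.0 m³/s.
With Δt = 2 h = 7200 s, V = ΣQ_DR · Δt = 306.0 × 7200 = 2.20 × 10^6 m³.

V ≈ 2.20 × 10^6 m³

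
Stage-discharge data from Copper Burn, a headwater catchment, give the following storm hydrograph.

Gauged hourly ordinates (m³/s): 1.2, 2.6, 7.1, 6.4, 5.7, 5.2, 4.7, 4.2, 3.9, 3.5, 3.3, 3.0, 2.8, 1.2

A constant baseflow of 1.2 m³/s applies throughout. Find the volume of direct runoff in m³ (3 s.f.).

V ≈ 1.37 × 10^5 m³

Direct-runoff ordinates (Q − Q_b): 0.0, 1.4, 5.9, 5.2, 4.5, 4.0, 3.5, 3.0, 2.7, 2.3, 2.1, 1.8, 1.6, 0.0 m³/s.
ΣQ_DR = 38.00 m³/s.
With Δt = 1 h = 3600 s, V = ΣQ_DR · Δt = 38.00 × 3600 = 1.37 × 10^5 m³.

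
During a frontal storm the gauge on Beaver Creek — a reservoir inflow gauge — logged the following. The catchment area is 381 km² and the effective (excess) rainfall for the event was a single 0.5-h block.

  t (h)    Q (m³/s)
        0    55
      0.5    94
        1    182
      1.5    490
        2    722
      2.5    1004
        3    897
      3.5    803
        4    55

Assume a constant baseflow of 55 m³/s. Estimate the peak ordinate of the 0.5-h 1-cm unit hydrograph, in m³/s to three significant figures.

U_p ≈ 528 m³/s

Direct runoff: 0.0, 39.0, 127.0, 435.0, 667.0, 949.0, 842.0, 748.0, 0.0 m³/s; ΣQ_DR = 3807 m³/s, peak = 949.0 m³/s.
Runoff depth d = ΣQ_DR·Δt / A = 3807 × 1800 / (381 km²) = 17.99 mm.
The 1-cm UH is the DRH scaled by (10 mm)/d, so U_p = 949.0 × 10/17.99 = 528 m³/s.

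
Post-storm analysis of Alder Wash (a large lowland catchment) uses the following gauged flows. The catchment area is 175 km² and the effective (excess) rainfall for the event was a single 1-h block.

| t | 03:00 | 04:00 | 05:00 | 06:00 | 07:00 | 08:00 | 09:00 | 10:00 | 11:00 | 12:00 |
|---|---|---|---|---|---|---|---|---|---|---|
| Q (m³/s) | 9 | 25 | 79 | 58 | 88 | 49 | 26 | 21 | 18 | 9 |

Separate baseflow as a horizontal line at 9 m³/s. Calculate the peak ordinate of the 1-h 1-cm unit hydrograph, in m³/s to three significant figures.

Direct runoff: 0.0, 16.0, 70.0, 49.0, 79.0, 40.0, 17.0, 12.0, 9.0, 0.0 m³/s; ΣQ_DR = 292.0 m³/s, peak = 79.0 m³/s.
Runoff depth d = ΣQ_DR·Δt / A = 292.0 × 3600 / (175 km²) = 6.007 mm.
The 1-cm UH is the DRH scaled by (10 mm)/d, so U_p = 79.0 × 10/6.007 = 132 m³/s.

U_p ≈ 132 m³/s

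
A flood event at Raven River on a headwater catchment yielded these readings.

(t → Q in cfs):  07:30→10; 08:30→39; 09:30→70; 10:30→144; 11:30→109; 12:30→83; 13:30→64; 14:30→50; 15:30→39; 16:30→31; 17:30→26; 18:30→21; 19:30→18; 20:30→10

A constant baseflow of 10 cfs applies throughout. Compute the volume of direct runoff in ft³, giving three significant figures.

Direct-runoff ordinates (Q − Q_b): 0.0, 29.0, 60.0, 134.0, 99.0, 73.0, 54.0, 40.0, 29.0, 21.0, 16.0, 11.0, 8.0, 0.0 cfs.
ΣQ_DR = 574.0 cfs.
With Δt = 1 h = 3600 s, V = ΣQ_DR · Δt = 574.0 × 3600 = 2.07 × 10^6 ft³.

V ≈ 2.07 × 10^6 ft³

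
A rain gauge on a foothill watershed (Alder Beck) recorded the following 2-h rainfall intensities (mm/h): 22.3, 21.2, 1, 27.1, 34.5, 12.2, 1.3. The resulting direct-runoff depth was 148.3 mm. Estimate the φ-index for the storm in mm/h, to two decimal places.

Only the 5 blocks with intensity above φ contribute runoff: 22.3, 21.2, 27.1, 34.5, 12.2 mm/h.
Σ(I−φ)·Δt = d  ⇒  (22.3+21.2+27.1+34.5+12.2 − 5φ)·2 = 148.3
φ = (117.3 − 148.3/2) / 5 = 8.63 mm/h.

φ ≈ 8.63 mm/h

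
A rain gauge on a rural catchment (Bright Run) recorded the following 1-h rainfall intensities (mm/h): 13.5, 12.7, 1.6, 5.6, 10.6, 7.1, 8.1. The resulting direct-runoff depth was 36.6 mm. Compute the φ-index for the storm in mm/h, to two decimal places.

φ ≈ 3.50 mm/h

Only the 6 blocks with intensity above φ contribute runoff: 13.5, 12.7, 5.6, 10.6, 7.1, 8.1 mm/h.
Σ(I−φ)·Δt = d  ⇒  (13.5+12.7+5.6+10.6+7.1+8.1 − 6φ)·1 = 36.6
φ = (57.60 − 36.6/1) / 6 = 3.50 mm/h.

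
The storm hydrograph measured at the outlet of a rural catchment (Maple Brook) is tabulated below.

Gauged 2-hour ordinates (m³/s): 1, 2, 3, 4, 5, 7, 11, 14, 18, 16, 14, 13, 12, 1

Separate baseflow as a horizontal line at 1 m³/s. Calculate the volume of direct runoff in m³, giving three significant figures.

Direct-runoff ordinates (Q − Q_b): 0.0, 1.0, 2.0, 3.0, 4.0, 6.0, 10.0, 13.0, 17.0, 15.0, 13.0, 12.0, 11.0, 0.0 m³/s.
ΣQ_DR = 107.0 m³/s.
With Δt = 2 h = 7200 s, V = ΣQ_DR · Δt = 107.0 × 7200 = 7.70 × 10^5 m³.

V ≈ 7.70 × 10^5 m³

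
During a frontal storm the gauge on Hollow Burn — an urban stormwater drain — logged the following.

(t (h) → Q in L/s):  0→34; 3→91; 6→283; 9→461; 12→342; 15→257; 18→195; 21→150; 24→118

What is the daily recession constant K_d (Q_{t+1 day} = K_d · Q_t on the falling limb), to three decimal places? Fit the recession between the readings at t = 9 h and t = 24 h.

Between t = 9 h and t = 24 h the flow falls from 461 to 118 L/s over 5×3 h = 15 h.
Per-interval ratio K = (118/461)^(1/5) = 0.7614; K_d = K^(24/3) = 0.113.

K_d ≈ 0.113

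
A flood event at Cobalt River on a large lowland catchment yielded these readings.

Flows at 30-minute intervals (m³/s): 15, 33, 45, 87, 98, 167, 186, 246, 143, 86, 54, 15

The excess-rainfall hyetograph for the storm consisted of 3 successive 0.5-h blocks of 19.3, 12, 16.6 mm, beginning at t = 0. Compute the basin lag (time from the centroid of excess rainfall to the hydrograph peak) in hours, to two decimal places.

Centroid of excess rainfall: t_c = Σ P_i·t̄_i / ΣP_i = 0.7218 h (block centres at 0.25, 0.75, 1.25 h).
Hydrograph peak occurs at t = 3.5 h, so basin lag t_L = 3.5 − 0.7218 = 2.78 h.

t_L ≈ 2.78 h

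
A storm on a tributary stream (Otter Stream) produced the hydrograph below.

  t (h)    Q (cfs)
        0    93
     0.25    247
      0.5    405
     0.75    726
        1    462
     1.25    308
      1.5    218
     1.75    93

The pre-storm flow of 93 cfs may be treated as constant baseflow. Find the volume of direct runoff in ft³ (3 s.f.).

Direct-runoff ordinates (Q − Q_b): 0.0, 154.0, 312.0, 633.0, 369.0, 215.0, 125.0, 0.0 cfs.
ΣQ_DR = 1808 cfs.
With Δt = 0.25 h = 900 s, V = ΣQ_DR · Δt = 1808 × 900 = 1.63 × 10^6 ft³.

V ≈ 1.63 × 10^6 ft³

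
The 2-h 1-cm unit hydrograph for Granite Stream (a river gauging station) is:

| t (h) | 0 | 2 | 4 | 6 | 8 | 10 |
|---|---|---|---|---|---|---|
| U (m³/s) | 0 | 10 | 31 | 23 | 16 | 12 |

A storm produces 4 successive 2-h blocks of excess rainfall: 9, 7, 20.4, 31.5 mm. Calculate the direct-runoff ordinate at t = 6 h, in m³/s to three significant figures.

By discrete convolution, Q_j = Σ (P_i / 10 mm) · U_{j−i}.
At t = 6 h (j=3): Q = (9/10)·23 + (7/10)·31 + (20.4/10)·10 + (31.5/10)·0 = 62.8 m³/s.

Q ≈ 62.8 m³/s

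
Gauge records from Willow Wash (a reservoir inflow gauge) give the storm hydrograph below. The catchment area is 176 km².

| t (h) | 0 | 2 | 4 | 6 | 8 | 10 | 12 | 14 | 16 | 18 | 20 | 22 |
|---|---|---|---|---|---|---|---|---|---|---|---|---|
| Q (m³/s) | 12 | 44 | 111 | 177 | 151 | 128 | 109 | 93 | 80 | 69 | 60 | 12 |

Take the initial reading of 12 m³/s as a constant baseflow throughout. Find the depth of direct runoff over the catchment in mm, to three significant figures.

Direct runoff: 0.0, 32.0, 99.0, 165.0, 139.0, 116.0, 97.0, 81.0, 68.0, 57.0, 48.0, 0.0 m³/s; ΣQ_DR = 902.0 m³/s.
V = ΣQ_DR · Δt = 902.0 × 7200 s = 6.494 × 10^6 m³.
Over A = 176 km², depth = V / A = 36.9 mm.

d ≈ 36.9 mm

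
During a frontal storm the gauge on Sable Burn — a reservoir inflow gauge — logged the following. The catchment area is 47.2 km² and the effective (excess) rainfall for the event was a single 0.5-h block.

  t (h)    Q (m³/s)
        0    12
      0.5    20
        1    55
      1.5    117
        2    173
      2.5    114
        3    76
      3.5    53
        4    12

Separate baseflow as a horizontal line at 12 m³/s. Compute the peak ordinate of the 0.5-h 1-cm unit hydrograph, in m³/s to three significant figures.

U_p ≈ 80.6 m³/s

Direct runoff: 0.0, 8.0, 43.0, 105.0, 161.0, 102.0, 64.0, 41.0, 0.0 m³/s; ΣQ_DR = 524.0 m³/s, peak = 161.0 m³/s.
Runoff depth d = ΣQ_DR·Δt / A = 524.0 × 1800 / (47.2 km²) = 19.98 mm.
The 1-cm UH is the DRH scaled by (10 mm)/d, so U_p = 161.0 × 10/19.98 = 80.6 m³/s.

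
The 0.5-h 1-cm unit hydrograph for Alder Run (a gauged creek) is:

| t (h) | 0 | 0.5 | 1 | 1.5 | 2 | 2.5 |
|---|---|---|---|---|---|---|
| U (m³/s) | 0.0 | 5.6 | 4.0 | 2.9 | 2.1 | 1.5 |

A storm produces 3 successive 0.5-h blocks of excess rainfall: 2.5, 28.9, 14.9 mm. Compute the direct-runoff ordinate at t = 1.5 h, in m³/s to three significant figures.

By discrete convolution, Q_j = Σ (P_i / 10 mm) · U_{j−i}.
At t = 1.5 h (j=3): Q = (2.5/10)·2.9 + (28.9/10)·4.0 + (14.9/10)·5.6 = 20.6 m³/s.

Q ≈ 20.6 m³/s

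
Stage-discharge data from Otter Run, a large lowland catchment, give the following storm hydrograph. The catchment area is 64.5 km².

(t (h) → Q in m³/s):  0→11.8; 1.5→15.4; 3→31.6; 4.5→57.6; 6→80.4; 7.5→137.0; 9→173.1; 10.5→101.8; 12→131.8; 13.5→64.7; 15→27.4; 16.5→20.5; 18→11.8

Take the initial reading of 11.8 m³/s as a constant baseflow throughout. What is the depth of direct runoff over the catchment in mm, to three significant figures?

Direct runoff: 0.0, 3.6, 19.8, 45.8, 68.6, 125.2, 161.3, 90.0, 120.0, 52.9, 15.6, 8.7, 0.0 m³/s; ΣQ_DR = 711.5 m³/s.
V = ΣQ_DR · Δt = 711.5 × 5400 s = 3.842 × 10^6 m³.
Over A = 64.5 km², depth = V / A = 59.6 mm.

d ≈ 59.6 mm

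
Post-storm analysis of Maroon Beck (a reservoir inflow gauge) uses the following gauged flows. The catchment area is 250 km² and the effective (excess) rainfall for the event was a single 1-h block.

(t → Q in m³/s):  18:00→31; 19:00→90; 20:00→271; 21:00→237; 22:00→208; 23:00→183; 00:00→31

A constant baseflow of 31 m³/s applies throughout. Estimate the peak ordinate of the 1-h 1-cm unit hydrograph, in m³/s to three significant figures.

U_p ≈ 200 m³/s

Direct runoff: 0.0, 59.0, 240.0, 206.0, 177.0, 152.0, 0.0 m³/s; ΣQ_DR = 834.0 m³/s, peak = 240.0 m³/s.
Runoff depth d = ΣQ_DR·Δt / A = 834.0 × 3600 / (250 km²) = 12.01 mm.
The 1-cm UH is the DRH scaled by (10 mm)/d, so U_p = 240.0 × 10/12.01 = 200 m³/s.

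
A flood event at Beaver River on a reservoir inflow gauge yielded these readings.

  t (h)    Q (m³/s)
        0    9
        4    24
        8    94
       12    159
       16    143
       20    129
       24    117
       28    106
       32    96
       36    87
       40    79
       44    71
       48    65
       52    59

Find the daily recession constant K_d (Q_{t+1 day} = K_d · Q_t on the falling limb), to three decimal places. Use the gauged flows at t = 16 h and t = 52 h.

Between t = 16 h and t = 52 h the flow falls from 143 to 59 m³/s over 9×4 h = 36 h.
Per-interval ratio K = (59/143)^(1/9) = 0.9063; K_d = K^(24/4) = 0.554.

K_d ≈ 0.554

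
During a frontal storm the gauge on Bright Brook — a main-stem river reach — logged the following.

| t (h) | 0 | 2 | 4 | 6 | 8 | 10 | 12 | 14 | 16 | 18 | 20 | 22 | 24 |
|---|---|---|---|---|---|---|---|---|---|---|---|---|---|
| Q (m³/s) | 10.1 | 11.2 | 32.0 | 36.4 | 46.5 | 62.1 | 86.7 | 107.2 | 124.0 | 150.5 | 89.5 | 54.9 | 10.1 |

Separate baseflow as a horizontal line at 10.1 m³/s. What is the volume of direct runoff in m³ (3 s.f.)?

Direct-runoff ordinates (Q − Q_b): 0.0, 1.1, 21.9, 26.3, 36.4, 52.0, 76.6, 97.1, 113.9, 140.4, 79.4, 44.8, 0.0 m³/s.
ΣQ_DR = 689.9 m³/s.
With Δt = 2 h = 7200 s, V = ΣQ_DR · Δt = 689.9 × 7200 = 4.97 × 10^6 m³.

V ≈ 4.97 × 10^6 m³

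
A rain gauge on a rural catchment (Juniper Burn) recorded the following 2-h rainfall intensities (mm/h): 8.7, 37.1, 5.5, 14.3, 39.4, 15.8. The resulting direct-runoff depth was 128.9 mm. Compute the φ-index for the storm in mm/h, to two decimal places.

Only the 4 blocks with intensity above φ contribute runoff: 37.1, 14.3, 39.4, 15.8 mm/h.
Σ(I−φ)·Δt = d  ⇒  (37.1+14.3+39.4+15.8 − 4φ)·2 = 128.9
φ = (106.6 − 128.9/2) / 4 = 10.54 mm/h.

φ ≈ 10.54 mm/h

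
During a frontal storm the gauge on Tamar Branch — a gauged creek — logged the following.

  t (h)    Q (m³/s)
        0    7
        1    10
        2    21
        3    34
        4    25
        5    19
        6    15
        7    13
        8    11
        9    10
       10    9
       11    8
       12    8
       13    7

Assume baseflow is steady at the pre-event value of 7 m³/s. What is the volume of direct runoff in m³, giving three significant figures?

V ≈ 3.56 × 10^5 m³

Direct-runoff ordinates (Q − Q_b): 0.0, 3.0, 14.0, 27.0, 18.0, 12.0, 8.0, 6.0, 4.0, 3.0, 2.0, 1.0, 1.0, 0.0 m³/s.
ΣQ_DR = 99.00 m³/s.
With Δt = 1 h = 3600 s, V = ΣQ_DR · Δt = 99.00 × 3600 = 3.56 × 10^5 m³.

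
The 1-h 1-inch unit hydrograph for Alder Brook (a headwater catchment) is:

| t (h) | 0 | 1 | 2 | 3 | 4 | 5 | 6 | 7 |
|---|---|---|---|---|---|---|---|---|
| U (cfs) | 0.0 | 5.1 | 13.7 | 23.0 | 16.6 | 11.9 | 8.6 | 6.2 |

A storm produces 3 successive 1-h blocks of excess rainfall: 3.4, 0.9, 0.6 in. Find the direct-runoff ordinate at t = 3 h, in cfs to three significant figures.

Q ≈ 93.6 cfs

By discrete convolution, Q_j = Σ (P_i / 1 in) · U_{j−i}.
At t = 3 h (j=3): Q = (3.4/1)·23.0 + (0.9/1)·13.7 + (0.6/1)·5.1 = 93.6 cfs.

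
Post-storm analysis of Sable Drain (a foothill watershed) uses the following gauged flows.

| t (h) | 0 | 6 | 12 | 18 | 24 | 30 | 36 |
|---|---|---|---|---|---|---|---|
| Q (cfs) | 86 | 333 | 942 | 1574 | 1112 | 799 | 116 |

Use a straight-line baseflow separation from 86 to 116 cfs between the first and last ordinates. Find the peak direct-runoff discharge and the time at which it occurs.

Subtracting baseflow gives direct-runoff ordinates: 0.00, 242.00, 846.00, 1473.00, 1006.00, 688.00, 0.00 cfs.
The maximum is 1473.00 cfs, occurring at the reading for t = 18 h.

Q_p = 1473.00 cfs at t = 18 h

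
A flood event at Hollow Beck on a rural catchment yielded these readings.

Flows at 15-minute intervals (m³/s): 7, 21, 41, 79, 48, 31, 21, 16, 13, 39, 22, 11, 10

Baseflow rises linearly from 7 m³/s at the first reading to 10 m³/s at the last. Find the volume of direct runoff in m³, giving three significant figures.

V ≈ 2.24 × 10^5 m³

Direct-runoff ordinates (Q − Q_b): 0.00, 13.75, 33.50, 71.25, 40.00, 22.75, 12.50, 7.25, 4.00, 29.75, 12.50, 1.25, 0.00 m³/s.
ΣQ_DR = 248.5 m³/s.
With Δt = 0.25 h = 900 s, V = ΣQ_DR · Δt = 248.5 × 900 = 2.24 × 10^5 m³.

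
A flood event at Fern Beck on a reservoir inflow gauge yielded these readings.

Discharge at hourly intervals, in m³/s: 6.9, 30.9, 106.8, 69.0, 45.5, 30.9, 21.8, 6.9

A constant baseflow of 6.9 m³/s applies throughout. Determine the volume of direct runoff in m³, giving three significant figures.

Direct-runoff ordinates (Q − Q_b): 0.0, 24.0, 99.9, 62.1, 38.6, 24.0, 14.9, 0.0 m³/s.
ΣQ_DR = 263.5 m³/s.
With Δt = 1 h = 3600 s, V = ΣQ_DR · Δt = 263.5 × 3600 = 9.49 × 10^5 m³.

V ≈ 9.49 × 10^5 m³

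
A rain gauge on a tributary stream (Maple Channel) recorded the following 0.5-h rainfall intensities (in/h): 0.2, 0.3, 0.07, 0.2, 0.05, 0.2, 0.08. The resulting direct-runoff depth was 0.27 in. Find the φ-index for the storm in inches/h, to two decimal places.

Only the 4 blocks with intensity above φ contribute runoff: 0.2, 0.3, 0.2, 0.2 in/h.
Σ(I−φ)·Δt = d  ⇒  (0.2+0.3+0.2+0.2 − 4φ)·0.5 = 0.27
φ = (0.9000 − 0.27/0.5) / 4 = 0.09 in/h.

φ ≈ 0.09 in/h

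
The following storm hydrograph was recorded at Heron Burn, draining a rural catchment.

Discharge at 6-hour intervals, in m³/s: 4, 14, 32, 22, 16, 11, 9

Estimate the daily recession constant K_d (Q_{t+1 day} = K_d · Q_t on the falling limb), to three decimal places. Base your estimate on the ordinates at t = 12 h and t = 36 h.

K_d ≈ 0.281

Between t = 12 h and t = 36 h the flow falls from 32 to 9 m³/s over 4×6 h = 24 h.
Per-interval ratio K = (9/32)^(1/4) = 0.7282; K_d = K^(24/6) = 0.281.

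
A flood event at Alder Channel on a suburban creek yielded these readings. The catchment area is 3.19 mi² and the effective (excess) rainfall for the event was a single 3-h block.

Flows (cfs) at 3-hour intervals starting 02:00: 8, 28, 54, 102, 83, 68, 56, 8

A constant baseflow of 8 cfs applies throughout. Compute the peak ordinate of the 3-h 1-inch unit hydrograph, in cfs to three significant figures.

U_p ≈ 188 cfs

Direct runoff: 0.0, 20.0, 46.0, 94.0, 75.0, 60.0, 48.0, 0.0 cfs; ΣQ_DR = 343.0 cfs, peak = 94.0 cfs.
Runoff depth d = ΣQ_DR·Δt / A = 343.0 × 10800 / (3.19 mi²) = 0.4999 in.
The 1-inch UH is the DRH scaled by (1 in)/d, so U_p = 94.0 × 1/0.4999 = 188 cfs.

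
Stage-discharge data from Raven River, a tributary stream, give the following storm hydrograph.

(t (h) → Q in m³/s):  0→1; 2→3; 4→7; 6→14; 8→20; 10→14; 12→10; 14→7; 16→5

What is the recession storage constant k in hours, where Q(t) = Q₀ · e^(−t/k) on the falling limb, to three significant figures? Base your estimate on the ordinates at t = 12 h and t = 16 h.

On the falling limb, Q drops from 10 to 5 m³/s between t = 12 h and t = 16 h (Δt = 4 h).
k = −Δt / ln(Q₂/Q₁) = −4 / ln(5/10) = 5.77 h.

k ≈ 5.77 h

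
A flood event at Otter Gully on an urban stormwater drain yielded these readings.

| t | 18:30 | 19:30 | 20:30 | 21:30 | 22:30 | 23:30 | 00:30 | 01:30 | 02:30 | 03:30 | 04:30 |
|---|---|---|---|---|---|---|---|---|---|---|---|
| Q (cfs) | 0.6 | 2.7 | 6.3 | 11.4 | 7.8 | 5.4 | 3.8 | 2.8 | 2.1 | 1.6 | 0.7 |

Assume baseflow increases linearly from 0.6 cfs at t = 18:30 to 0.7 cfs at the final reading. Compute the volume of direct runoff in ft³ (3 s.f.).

Direct-runoff ordinates (Q − Q_b): 0.00, 2.09, 5.68, 10.77, 7.16, 4.75, 3.14, 2.13, 1.42, 0.91, 0.00 cfs.
ΣQ_DR = 38.05 cfs.
With Δt = 1 h = 3600 s, V = ΣQ_DR · Δt = 38.05 × 3600 = 1.37 × 10^5 ft³.

V ≈ 1.37 × 10^5 ft³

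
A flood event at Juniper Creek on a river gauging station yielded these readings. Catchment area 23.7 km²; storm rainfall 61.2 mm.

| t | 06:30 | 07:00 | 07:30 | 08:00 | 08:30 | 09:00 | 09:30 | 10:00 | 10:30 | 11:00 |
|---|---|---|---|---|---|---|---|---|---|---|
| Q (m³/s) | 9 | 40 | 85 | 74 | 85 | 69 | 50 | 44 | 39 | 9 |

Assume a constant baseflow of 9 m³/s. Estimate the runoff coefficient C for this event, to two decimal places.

ΣQ_DR = 414.0 m³/s; V = ΣQ_DR·Δt = 7.452 × 10^5 m³.
Runoff depth d = V / A = 31.44 mm.
C = d / P = 31.44 / 61.2 = 0.51.

C ≈ 0.51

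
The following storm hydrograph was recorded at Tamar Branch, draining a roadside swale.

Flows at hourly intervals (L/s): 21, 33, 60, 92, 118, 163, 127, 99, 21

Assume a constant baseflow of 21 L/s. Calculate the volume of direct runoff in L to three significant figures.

V ≈ 1.96 × 10^6 L

Direct-runoff ordinates (Q − Q_b): 0.0, 12.0, 39.0, 71.0, 97.0, 142.0, 106.0, 78.0, 0.0 L/s.
ΣQ_DR = 545.0 L/s.
With Δt = 1 h = 3600 s, V = ΣQ_DR · Δt = 545.0 × 3600 = 1.96 × 10^6 L.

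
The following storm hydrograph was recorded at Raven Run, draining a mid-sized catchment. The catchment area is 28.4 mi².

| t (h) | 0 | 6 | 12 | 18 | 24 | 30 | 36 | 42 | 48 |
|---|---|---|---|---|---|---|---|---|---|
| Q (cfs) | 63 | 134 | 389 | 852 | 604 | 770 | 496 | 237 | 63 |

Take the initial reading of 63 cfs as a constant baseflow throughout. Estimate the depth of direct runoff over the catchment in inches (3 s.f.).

Direct runoff: 0.0, 71.0, 326.0, 789.0, 541.0, 707.0, 433.0, 174.0, 0.0 cfs; ΣQ_DR = 3041 cfs.
V = ΣQ_DR · Δt = 3041 × 21600 s = 6.569 × 10^7 ft³.
Over A = 28.4 mi², depth = V / A = 0.996 in.

d ≈ 0.996 in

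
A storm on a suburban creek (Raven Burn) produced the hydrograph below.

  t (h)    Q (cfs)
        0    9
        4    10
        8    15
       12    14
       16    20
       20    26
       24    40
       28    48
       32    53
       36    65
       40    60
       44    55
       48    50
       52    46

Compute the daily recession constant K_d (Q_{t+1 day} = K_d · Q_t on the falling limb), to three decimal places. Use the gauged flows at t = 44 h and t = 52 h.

Between t = 44 h and t = 52 h the flow falls from 55 to 46 cfs over 2×4 h = 8 h.
Per-interval ratio K = (46/55)^(1/2) = 0.9145; K_d = K^(24/4) = 0.585.

K_d ≈ 0.585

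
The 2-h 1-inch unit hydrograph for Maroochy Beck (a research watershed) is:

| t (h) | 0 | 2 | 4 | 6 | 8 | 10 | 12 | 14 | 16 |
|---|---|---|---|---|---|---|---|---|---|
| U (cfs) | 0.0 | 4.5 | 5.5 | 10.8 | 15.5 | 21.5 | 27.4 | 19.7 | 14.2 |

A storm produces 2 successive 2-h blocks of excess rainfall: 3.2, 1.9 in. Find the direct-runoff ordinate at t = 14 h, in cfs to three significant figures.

Q ≈ 115 cfs

By discrete convolution, Q_j = Σ (P_i / 1 in) · U_{j−i}.
At t = 14 h (j=7): Q = (3.2/1)·19.7 + (1.9/1)·27.4 = 115 cfs.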